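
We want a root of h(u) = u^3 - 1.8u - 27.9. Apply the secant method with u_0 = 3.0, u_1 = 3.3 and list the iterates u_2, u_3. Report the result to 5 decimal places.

3.22508, 3.23041

h(3.0) = -6.3000000, h(3.3) = 2.0970000
u_2 = 3.3000000 − 2.0970000·(3.3000000 − 3.0000000) / (2.0970000 − (-6.3000000)) = 3.3000000 − (0.6291000)/(8.3970000) = 3.2250804
h(3.2250804) = -0.1606208
u_3 = 3.2250804 − (-0.1606208)·(3.2250804 − 3.3000000) / (-0.1606208 − 2.0970000) = 3.2250804 − (0.0120336)/(-2.2576208) = 3.2304106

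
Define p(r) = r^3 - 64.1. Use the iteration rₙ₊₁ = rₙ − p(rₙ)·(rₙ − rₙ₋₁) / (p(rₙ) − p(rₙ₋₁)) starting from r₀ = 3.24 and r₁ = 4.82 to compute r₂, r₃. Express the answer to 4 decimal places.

p(3.24) = -30.087776, p(4.82) = 47.880168
r₂ = 4.820000 − 47.880168·(4.820000 − 3.240000) / (47.880168 − (-30.087776)) = 4.820000 − (75.650665)/(77.967944) = 3.849721
p(3.849721) = -7.045784
r₃ = 3.849721 − (-7.045784)·(3.849721 − 4.820000) / (-7.045784 − 47.880168) = 3.849721 − (6.836377)/(-54.925952) = 3.974186

3.8497, 3.9742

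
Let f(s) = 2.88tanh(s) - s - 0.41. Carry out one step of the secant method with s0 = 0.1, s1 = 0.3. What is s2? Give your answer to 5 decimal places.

0.22670

f(0.1) = -0.2229562, f(0.3) = 0.1289803
s2 = 0.3000000 − 0.1289803·(0.3000000 − 0.1000000) / (0.1289803 − (-0.2229562)) = 0.3000000 − (0.0257961)/(0.3519365) = 0.2267025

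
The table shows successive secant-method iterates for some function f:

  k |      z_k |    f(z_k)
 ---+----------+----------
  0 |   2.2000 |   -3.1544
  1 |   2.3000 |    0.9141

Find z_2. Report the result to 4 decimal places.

2.2775

z_2 = 2.3000 − 0.9141·(2.3000 − 2.2000) / (0.9141 − (-3.1544))
   = 2.3000 − (0.091410)/(4.068500) = 2.277532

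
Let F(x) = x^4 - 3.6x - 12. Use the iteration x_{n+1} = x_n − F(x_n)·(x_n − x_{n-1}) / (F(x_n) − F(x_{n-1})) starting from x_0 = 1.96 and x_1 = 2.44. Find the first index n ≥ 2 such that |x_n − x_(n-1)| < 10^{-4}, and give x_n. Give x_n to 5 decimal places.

n = 6, x_n = 2.10334

F(1.96) = -4.2981094, F(2.44) = 14.6613530
x_2 = 2.4400000 − 14.6613530·(0.4800000)/(18.9594624) = 2.0688160;  |Δ| = 0.3711840
F(2.0688160) = -1.1293412
x_3 = 2.0688160 − (-1.1293412)·(-0.3711840)/(-15.7906942) = 2.0953628;  |Δ| = 0.0265469
F(2.0953628) = -0.2664168
x_4 = 2.0953628 − (-0.2664168)·(0.0265469)/(0.8629244) = 2.1035588;  |Δ| = 0.0081960
F(2.1035588) = 0.0074577
x_5 = 2.1035588 − 0.0074577·(0.0081960)/(0.2738745) = 2.1033357;  |Δ| = 0.0002232
F(2.1033357) = -0.0000471
x_6 = 2.1033357 − (-0.0000471)·(-0.0002232)/(-0.0075048) = 2.1033371;  |Δ| = 0.0000014
|x_6 − x_5| = 0.0000014 < 10^{-4}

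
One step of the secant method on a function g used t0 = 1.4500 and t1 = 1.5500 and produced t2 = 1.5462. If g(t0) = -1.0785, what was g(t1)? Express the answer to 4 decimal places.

0.0426

The secant line through (1.4500, -1.0785) and (1.5500, g(t1)) crosses zero at t2 = 1.5462.
So (1.4500, -1.0785), (1.5500, g(t1)), (1.5462, 0) are collinear:
g(t1) = -1.0785 · (1.5500 − 1.5462) / (1.4500 − 1.5462) = -1.0785 · (0.003800)/(-0.096200) = 0.042602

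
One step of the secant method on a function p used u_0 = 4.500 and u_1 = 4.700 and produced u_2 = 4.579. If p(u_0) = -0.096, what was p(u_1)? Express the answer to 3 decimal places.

0.147

The secant line through (4.500, -0.096) and (4.700, p(u_1)) crosses zero at u_2 = 4.579.
So (4.500, -0.096), (4.700, p(u_1)), (4.579, 0) are collinear:
p(u_1) = -0.096 · (4.700 − 4.579) / (4.500 − 4.579) = -0.096 · (0.12100)/(-0.07900) = 0.14704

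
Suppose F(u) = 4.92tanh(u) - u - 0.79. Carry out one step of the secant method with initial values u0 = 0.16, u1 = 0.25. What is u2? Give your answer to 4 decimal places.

0.2056

F(0.16) = -0.169449, F(0.25) = 0.165000
u2 = 0.250000 − 0.165000·(0.250000 − 0.160000) / (0.165000 − (-0.169449)) = 0.250000 − (0.014850)/(0.334449) = 0.205599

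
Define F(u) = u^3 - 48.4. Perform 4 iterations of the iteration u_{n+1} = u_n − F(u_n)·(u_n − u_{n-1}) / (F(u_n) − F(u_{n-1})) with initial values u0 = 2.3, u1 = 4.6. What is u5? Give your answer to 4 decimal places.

F(2.3) = -36.233000, F(4.6) = 48.936000
u2 = 4.600000 − 48.936000·(4.600000 − 2.300000) / (48.936000 − (-36.233000)) = 4.600000 − (112.552800)/(85.169000) = 3.278477
F(3.278477) = -13.161583
u3 = 3.278477 − (-13.161583)·(3.278477 − 4.600000) / (-13.161583 − 48.936000) = 3.278477 − (17.393336)/(-62.097583) = 3.558574
F(3.558574) = -3.336190
u4 = 3.558574 − (-3.336190)·(3.558574 − 3.278477) / (-3.336190 − (-13.161583)) = 3.558574 − (-0.934456)/(9.825393) = 3.653680
F(3.653680) = 0.374353
u5 = 3.653680 − 0.374353·(3.653680 − 3.558574) / (0.374353 − (-3.336190)) = 3.653680 − (0.035603)/(3.710543) = 3.644085

3.6441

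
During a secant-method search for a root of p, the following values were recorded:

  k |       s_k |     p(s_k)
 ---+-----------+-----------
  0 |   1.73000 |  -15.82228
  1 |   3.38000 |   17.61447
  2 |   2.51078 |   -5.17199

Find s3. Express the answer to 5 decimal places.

2.70807

s3 = 2.51078 − (-5.17199)·(2.51078 − 3.38000) / (-5.17199 − 17.61447)
   = 2.51078 − (4.4955971)/(-22.7864600) = 2.7080725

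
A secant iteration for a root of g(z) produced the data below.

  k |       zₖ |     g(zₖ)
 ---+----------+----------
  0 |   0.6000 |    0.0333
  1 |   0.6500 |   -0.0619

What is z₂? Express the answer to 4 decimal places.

z₂ = 0.6500 − (-0.0619)·(0.6500 − 0.6000) / (-0.0619 − 0.0333)
   = 0.6500 − (-0.003095)/(-0.095200) = 0.617489

0.6175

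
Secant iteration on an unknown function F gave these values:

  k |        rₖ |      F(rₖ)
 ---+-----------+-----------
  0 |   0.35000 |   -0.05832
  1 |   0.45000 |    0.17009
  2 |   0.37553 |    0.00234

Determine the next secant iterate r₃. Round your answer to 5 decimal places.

0.37449

r₃ = 0.37553 − 0.00234·(0.37553 − 0.45000) / (0.00234 − 0.17009)
   = 0.37553 − (-0.0001743)/(-0.1677500) = 0.3744912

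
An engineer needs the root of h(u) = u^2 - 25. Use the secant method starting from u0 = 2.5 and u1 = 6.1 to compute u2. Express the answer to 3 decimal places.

4.680

h(2.5) = -18.75000, h(6.1) = 12.21000
u2 = 6.10000 − 12.21000·(6.10000 − 2.50000) / (12.21000 − (-18.75000)) = 6.10000 − (43.95600)/(30.96000) = 4.68023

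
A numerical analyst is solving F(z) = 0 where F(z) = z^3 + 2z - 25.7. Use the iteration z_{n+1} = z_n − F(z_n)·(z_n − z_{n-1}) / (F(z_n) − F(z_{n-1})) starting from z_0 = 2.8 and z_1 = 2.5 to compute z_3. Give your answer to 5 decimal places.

2.72609

F(2.8) = 1.8520000, F(2.5) = -5.0750000
z_2 = 2.5000000 − (-5.0750000)·(2.5000000 − 2.8000000) / (-5.0750000 − 1.8520000) = 2.5000000 − (1.5225000)/(-6.9270000) = 2.7197921
F(2.7197921) = -0.1413814
z_3 = 2.7197921 − (-0.1413814)·(2.7197921 − 2.5000000) / (-0.1413814 − (-5.0750000)) = 2.7197921 − (-0.0310745)/(4.9336186) = 2.7260906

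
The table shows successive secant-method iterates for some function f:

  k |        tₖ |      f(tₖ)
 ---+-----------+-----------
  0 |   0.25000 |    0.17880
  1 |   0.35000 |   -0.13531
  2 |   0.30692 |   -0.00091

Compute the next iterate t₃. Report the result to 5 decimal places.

0.30663

t₃ = 0.30692 − (-0.00091)·(0.30692 − 0.35000) / (-0.00091 − (-0.13531))
   = 0.30692 − (0.0000392)/(0.1344000) = 0.3066283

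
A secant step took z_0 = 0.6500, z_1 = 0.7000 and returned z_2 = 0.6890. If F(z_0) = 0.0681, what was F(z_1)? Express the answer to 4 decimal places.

-0.0192

The secant line through (0.6500, 0.0681) and (0.7000, F(z_1)) crosses zero at z_2 = 0.6890.
So (0.6500, 0.0681), (0.7000, F(z_1)), (0.6890, 0) are collinear:
F(z_1) = 0.0681 · (0.7000 − 0.6890) / (0.6500 − 0.6890) = 0.0681 · (0.011000)/(-0.039000) = -0.019208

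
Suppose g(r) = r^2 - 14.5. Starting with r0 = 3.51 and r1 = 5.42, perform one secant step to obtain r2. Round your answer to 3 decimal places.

g(3.51) = -2.17990, g(5.42) = 14.87640
r2 = 5.42000 − 14.87640·(5.42000 − 3.51000) / (14.87640 − (-2.17990)) = 5.42000 − (28.41392)/(17.05630) = 3.75411

3.754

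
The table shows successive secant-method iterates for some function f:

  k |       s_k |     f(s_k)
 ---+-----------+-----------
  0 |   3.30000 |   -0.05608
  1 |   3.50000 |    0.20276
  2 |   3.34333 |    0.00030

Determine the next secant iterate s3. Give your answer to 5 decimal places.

3.34310

s3 = 3.34333 − 0.00030·(3.34333 − 3.50000) / (0.00030 − 0.20276)
   = 3.34333 − (-0.0000470)/(-0.2024600) = 3.3430979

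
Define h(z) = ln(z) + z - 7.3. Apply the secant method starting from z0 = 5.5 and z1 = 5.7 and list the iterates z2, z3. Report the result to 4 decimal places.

h(5.5) = -0.095252, h(5.7) = 0.140466
z2 = 5.700000 − 0.140466·(5.700000 − 5.500000) / (0.140466 − (-0.095252)) = 5.700000 − (0.028093)/(0.235718) = 5.580818
h(5.580818) = 0.000154
z3 = 5.580818 − 0.000154·(5.580818 − 5.700000) / (0.000154 − 0.140466) = 5.580818 − (-0.000018)/(-0.140312) = 5.580688

5.5808, 5.5807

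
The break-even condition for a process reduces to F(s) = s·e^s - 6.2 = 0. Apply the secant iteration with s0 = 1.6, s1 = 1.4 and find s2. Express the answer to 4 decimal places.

F(1.6) = 1.724852, F(1.4) = -0.522720
s2 = 1.400000 − (-0.522720)·(1.400000 − 1.600000) / (-0.522720 − 1.724852) = 1.400000 − (0.104544)/(-2.247572) = 1.446514

1.4465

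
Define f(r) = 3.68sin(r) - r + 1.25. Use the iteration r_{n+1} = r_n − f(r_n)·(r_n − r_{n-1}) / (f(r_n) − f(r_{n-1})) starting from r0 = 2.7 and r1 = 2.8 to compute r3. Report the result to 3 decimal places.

f(2.7) = 0.12276, f(2.8) = -0.31724
r2 = 2.80000 − (-0.31724)·(2.80000 − 2.70000) / (-0.31724 − 0.12276) = 2.80000 − (-0.03172)/(-0.44000) = 2.72790
f(2.72790) = 0.00144
r3 = 2.72790 − 0.00144·(2.72790 − 2.80000) / (0.00144 − (-0.31724)) = 2.72790 − (-0.00010)/(0.31868) = 2.72822

2.728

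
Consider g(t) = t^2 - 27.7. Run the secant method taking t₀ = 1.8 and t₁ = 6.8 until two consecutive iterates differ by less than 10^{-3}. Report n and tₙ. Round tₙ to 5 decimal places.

n = 6, tₙ = 5.26308

g(1.8) = -24.4600000, g(6.8) = 18.5400000
t₂ = 6.8000000 − 18.5400000·(5.0000000)/(43.0000000) = 4.6441860;  |Δ| = 2.1558140
g(4.6441860) = -6.1315360
t₃ = 4.6441860 − (-6.1315360)·(-2.1558140)/(-24.6715360) = 5.1799634;  |Δ| = 0.5357774
g(5.1799634) = -0.8679789
t₄ = 5.1799634 − (-0.8679789)·(0.5357774)/(5.2635570) = 5.2683150;  |Δ| = 0.0883516
g(5.2683150) = 0.0551428
t₅ = 5.2683150 − 0.0551428·(0.0883516)/(0.9231217) = 5.2630373;  |Δ| = 0.0052777
g(5.2630373) = -0.0004384
t₆ = 5.2630373 − (-0.0004384)·(-0.0052777)/(-0.0555812) = 5.2630789;  |Δ| = 0.0000416
|t₆ − t₅| = 0.0000416 < 10^{-3}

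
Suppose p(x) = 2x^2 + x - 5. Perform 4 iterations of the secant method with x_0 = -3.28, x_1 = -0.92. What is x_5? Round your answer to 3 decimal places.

-1.850

p(-3.28) = 13.23680, p(-0.92) = -4.22720
x_2 = -0.92000 − (-4.22720)·(-0.92000 − (-3.28000)) / (-4.22720 − 13.23680) = -0.92000 − (-9.97619)/(-17.46400) = -1.49124
p(-1.49124) = -2.04363
x_3 = -1.49124 − (-2.04363)·(-1.49124 − (-0.92000)) / (-2.04363 − (-4.22720)) = -1.49124 − (1.16741)/(2.18357) = -2.02588
p(-2.02588) = 1.18248
x_4 = -2.02588 − 1.18248·(-2.02588 − (-1.49124)) / (1.18248 − (-2.04363)) = -2.02588 − (-0.63219)/(3.22611) = -1.82992
p(-1.82992) = -0.13273
x_5 = -1.82992 − (-0.13273)·(-1.82992 − (-2.02588)) / (-0.13273 − 1.18248) = -1.82992 − (-0.02601)/(-1.31521) = -1.84969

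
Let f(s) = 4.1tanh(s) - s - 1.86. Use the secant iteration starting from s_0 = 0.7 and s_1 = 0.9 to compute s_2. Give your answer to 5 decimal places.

0.76341

f(0.7) = -0.0820921, f(0.9) = 0.1768213
s_2 = 0.9000000 − 0.1768213·(0.9000000 − 0.7000000) / (0.1768213 − (-0.0820921)) = 0.9000000 − (0.0353643)/(0.2589134) = 0.7634128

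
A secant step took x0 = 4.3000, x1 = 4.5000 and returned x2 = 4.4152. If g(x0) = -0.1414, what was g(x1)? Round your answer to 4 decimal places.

0.1041

The secant line through (4.3000, -0.1414) and (4.5000, g(x1)) crosses zero at x2 = 4.4152.
So (4.3000, -0.1414), (4.5000, g(x1)), (4.4152, 0) are collinear:
g(x1) = -0.1414 · (4.5000 − 4.4152) / (4.3000 − 4.4152) = -0.1414 · (0.084800)/(-0.115200) = 0.104086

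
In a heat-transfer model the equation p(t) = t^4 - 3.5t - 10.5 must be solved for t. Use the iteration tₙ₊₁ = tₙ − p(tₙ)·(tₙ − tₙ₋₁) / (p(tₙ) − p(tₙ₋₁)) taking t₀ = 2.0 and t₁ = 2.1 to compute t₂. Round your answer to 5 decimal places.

p(2.0) = -1.5000000, p(2.1) = 1.5981000
t₂ = 2.1000000 − 1.5981000·(2.1000000 − 2.0000000) / (1.5981000 − (-1.5000000)) = 2.1000000 − (0.1598100)/(3.0981000) = 2.0484168

2.04842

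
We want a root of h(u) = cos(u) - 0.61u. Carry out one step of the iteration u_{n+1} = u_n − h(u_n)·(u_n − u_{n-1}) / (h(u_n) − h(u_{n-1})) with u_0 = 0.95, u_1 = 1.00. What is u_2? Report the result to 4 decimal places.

h(0.95) = 0.002183, h(1.00) = -0.069698
u_2 = 1.000000 − (-0.069698)·(1.000000 − 0.950000) / (-0.069698 − 0.002183) = 1.000000 − (-0.003485)/(-0.071881) = 0.951519

0.9515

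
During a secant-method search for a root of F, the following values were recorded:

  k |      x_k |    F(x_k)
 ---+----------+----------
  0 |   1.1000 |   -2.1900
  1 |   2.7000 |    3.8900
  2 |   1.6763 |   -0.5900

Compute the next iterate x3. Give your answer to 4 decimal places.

x3 = 1.6763 − (-0.5900)·(1.6763 − 2.7000) / (-0.5900 − 3.8900)
   = 1.6763 − (0.603983)/(-4.480000) = 1.811118

1.8111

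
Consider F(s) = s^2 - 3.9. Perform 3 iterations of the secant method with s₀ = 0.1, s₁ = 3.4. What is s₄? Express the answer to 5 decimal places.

2.03589

F(0.1) = -3.8900000, F(3.4) = 7.6600000
s₂ = 3.4000000 − 7.6600000·(3.4000000 − 0.1000000) / (7.6600000 − (-3.8900000)) = 3.4000000 − (25.2780000)/(11.5500000) = 1.2114286
F(1.2114286) = -2.4324408
s₃ = 1.2114286 − (-2.4324408)·(1.2114286 − 3.4000000) / (-2.4324408 − 7.6600000) = 1.2114286 − (5.3235705)/(-10.0924408) = 1.7389095
F(1.7389095) = -0.8761936
s₄ = 1.7389095 − (-0.8761936)·(1.7389095 − 1.2114286) / (-0.8761936 − (-2.4324408)) = 1.7389095 − (-0.4621755)/(1.5562472) = 2.0358903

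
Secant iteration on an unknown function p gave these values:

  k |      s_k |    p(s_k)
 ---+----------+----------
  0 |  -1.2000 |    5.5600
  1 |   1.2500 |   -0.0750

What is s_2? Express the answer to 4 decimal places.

s_2 = 1.2500 − (-0.0750)·(1.2500 − (-1.2000)) / (-0.0750 − 5.5600)
   = 1.2500 − (-0.183750)/(-5.635000) = 1.217391

1.2174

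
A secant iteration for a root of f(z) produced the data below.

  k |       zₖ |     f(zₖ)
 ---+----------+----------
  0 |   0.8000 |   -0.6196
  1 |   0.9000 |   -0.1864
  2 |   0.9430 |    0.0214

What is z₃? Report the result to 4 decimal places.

0.9386

z₃ = 0.9430 − 0.0214·(0.9430 − 0.9000) / (0.0214 − (-0.1864))
   = 0.9430 − (0.000920)/(0.207800) = 0.938572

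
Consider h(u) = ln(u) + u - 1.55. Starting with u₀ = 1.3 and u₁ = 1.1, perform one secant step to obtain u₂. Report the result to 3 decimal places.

h(1.3) = 0.01236, h(1.1) = -0.35469
u₂ = 1.10000 − (-0.35469)·(1.10000 − 1.30000) / (-0.35469 − 0.01236) = 1.10000 − (0.07094)/(-0.36705) = 1.29326

1.293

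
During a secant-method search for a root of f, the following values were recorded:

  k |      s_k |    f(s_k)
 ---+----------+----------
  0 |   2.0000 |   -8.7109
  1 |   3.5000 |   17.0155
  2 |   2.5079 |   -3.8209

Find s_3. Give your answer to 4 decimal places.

s_3 = 2.5079 − (-3.8209)·(2.5079 − 3.5000) / (-3.8209 − 17.0155)
   = 2.5079 − (3.790715)/(-20.836400) = 2.689828

2.6898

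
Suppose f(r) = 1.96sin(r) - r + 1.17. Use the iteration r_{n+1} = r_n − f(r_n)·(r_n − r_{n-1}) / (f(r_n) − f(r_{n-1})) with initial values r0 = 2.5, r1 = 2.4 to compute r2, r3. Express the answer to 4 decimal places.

f(2.5) = -0.156995, f(2.4) = 0.093908
r2 = 2.400000 − 0.093908·(2.400000 − 2.500000) / (0.093908 − (-0.156995)) = 2.400000 − (-0.009391)/(0.250902) = 2.437428
f(2.437428) = 0.001471
r3 = 2.437428 − 0.001471·(2.437428 − 2.400000) / (0.001471 − 0.093908) = 2.437428 − (0.000055)/(-0.092437) = 2.438024

2.4374, 2.4380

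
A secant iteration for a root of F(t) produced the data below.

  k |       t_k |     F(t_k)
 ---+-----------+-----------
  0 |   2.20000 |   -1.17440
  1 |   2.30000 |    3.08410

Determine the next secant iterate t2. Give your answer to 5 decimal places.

t2 = 2.30000 − 3.08410·(2.30000 − 2.20000) / (3.08410 − (-1.17440))
   = 2.30000 − (0.3084100)/(4.2585000) = 2.2275778

2.22758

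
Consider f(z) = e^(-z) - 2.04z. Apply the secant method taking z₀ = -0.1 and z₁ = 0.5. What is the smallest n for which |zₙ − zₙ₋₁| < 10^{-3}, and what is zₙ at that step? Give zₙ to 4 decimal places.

f(-0.1) = 1.309171, f(0.5) = -0.413469
z₂ = 0.500000 − (-0.413469)·(0.600000)/(-1.722640) = 0.355988;  |Δ| = 0.144012
f(0.355988) = -0.025733
z₃ = 0.355988 − (-0.025733)·(-0.144012)/(0.387736) = 0.346430;  |Δ| = 0.009558
f(0.346430) = 0.000492
z₄ = 0.346430 − 0.000492·(-0.009558)/(0.026225) = 0.346609;  |Δ| = 0.000179
|z₄ − z₃| = 0.000179 < 10^{-3}

n = 4, zₙ = 0.3466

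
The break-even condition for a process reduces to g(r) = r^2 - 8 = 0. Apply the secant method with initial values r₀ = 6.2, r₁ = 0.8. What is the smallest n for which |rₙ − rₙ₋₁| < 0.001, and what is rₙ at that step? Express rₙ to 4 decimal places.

g(6.2) = 30.440000, g(0.8) = -7.360000
r₂ = 0.800000 − (-7.360000)·(-5.400000)/(-37.800000) = 1.851429;  |Δ| = 1.051429
g(1.851429) = -4.572212
r₃ = 1.851429 − (-4.572212)·(1.051429)/(2.787788) = 3.575862;  |Δ| = 1.724433
g(3.575862) = 4.786790
r₄ = 3.575862 − 4.786790·(1.724433)/(9.359002) = 2.693877;  |Δ| = 0.881985
g(2.693877) = -0.743027
r₅ = 2.693877 − (-0.743027)·(-0.881985)/(-5.529816) = 2.812387;  |Δ| = 0.118510
g(2.812387) = -0.090479
r₆ = 2.812387 − (-0.090479)·(0.118510)/(0.652547) = 2.828819;  |Δ| = 0.016432
g(2.828819) = 0.002217
r₇ = 2.828819 − 0.002217·(0.016432)/(0.092697) = 2.828426;  |Δ| = 0.000393
|r₇ − r₆| = 0.000393 < 0.001

n = 7, rₙ = 2.8284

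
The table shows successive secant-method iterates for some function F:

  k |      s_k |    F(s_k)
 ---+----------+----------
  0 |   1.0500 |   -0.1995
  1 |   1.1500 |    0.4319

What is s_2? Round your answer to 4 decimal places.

1.0816

s_2 = 1.1500 − 0.4319·(1.1500 − 1.0500) / (0.4319 − (-0.1995))
   = 1.1500 − (0.043190)/(0.631400) = 1.081596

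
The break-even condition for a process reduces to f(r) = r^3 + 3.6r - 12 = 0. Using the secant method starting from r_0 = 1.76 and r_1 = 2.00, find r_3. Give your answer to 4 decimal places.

1.7762

f(1.76) = -0.212224, f(2.00) = 3.200000
r_2 = 2.000000 − 3.200000·(2.000000 − 1.760000) / (3.200000 − (-0.212224)) = 2.000000 − (0.768000)/(3.412224) = 1.774927
f(1.774927) = -0.018595
r_3 = 1.774927 − (-0.018595)·(1.774927 − 2.000000) / (-0.018595 − 3.200000) = 1.774927 − (0.004185)/(-3.218595) = 1.776227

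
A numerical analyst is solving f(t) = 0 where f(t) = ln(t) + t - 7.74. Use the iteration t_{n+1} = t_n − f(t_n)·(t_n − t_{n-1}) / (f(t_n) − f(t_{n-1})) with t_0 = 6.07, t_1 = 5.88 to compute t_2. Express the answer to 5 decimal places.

5.95576

f(6.07) = 0.1333586, f(5.88) = -0.0884432
t_2 = 5.8800000 − (-0.0884432)·(5.8800000 − 6.0700000) / (-0.0884432 − 0.1333586) = 5.8800000 − (0.0168042)/(-0.2218018) = 5.9557623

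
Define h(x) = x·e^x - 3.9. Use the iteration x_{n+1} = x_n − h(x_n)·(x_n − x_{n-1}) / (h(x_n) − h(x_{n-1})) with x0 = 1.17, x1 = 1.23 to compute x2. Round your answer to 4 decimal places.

h(1.17) = -0.130269, h(1.23) = 0.308112
x2 = 1.230000 − 0.308112·(1.230000 − 1.170000) / (0.308112 − (-0.130269)) = 1.230000 − (0.018487)/(0.438381) = 1.187830

1.1878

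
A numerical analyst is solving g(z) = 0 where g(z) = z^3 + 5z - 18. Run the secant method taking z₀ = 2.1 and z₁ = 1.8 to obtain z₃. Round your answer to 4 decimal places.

2.0005

g(2.1) = 1.761000, g(1.8) = -3.168000
z₂ = 1.800000 − (-3.168000)·(1.800000 − 2.100000) / (-3.168000 − 1.761000) = 1.800000 − (0.950400)/(-4.929000) = 1.992818
g(1.992818) = -0.121785
z₃ = 1.992818 − (-0.121785)·(1.992818 − 1.800000) / (-0.121785 − (-3.168000)) = 1.992818 − (-0.023482)/(3.046215) = 2.000527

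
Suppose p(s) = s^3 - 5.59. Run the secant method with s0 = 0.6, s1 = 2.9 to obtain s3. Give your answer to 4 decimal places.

p(0.6) = -5.374000, p(2.9) = 18.799000
s2 = 2.900000 − 18.799000·(2.900000 − 0.600000) / (18.799000 − (-5.374000)) = 2.900000 − (43.237700)/(24.173000) = 1.111323
p(1.111323) = -4.217475
s3 = 1.111323 − (-4.217475)·(1.111323 − 2.900000) / (-4.217475 − 18.799000) = 1.111323 − (7.543702)/(-23.016475) = 1.439075

1.4391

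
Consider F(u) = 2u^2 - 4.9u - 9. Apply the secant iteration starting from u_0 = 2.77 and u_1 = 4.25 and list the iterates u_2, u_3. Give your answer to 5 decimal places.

F(2.77) = -7.2272000, F(4.25) = 6.3000000
u_2 = 4.2500000 − 6.3000000·(4.2500000 − 2.7700000) / (6.3000000 − (-7.2272000)) = 4.2500000 − (9.3240000)/(13.5272000) = 3.5607221
F(3.5607221) = -1.0900545
u_3 = 3.5607221 − (-1.0900545)·(3.5607221 − 4.2500000) / (-1.0900545 − 6.3000000) = 3.5607221 − (0.7513505)/(-7.3900545) = 3.6623926

3.56072, 3.66239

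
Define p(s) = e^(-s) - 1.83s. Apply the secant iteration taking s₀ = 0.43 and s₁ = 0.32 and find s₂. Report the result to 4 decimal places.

p(0.43) = -0.136391, p(0.32) = 0.140549
s₂ = 0.320000 − 0.140549·(0.320000 − 0.430000) / (0.140549 − (-0.136391)) = 0.320000 − (-0.015460)/(0.276940) = 0.375826

0.3758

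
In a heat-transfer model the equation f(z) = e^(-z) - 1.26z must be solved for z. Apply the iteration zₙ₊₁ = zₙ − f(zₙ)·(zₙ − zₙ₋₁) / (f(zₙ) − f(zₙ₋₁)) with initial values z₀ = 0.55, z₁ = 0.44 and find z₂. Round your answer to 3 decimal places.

f(0.55) = -0.11605, f(0.44) = 0.08964
z₂ = 0.44000 − 0.08964·(0.44000 − 0.55000) / (0.08964 − (-0.11605)) = 0.44000 − (-0.00986)/(0.20569) = 0.48794

0.488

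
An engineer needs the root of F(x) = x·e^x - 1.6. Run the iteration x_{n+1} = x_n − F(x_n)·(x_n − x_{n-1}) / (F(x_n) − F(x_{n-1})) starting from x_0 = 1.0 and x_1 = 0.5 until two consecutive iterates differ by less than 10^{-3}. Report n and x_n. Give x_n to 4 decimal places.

F(1.0) = 1.118282, F(0.5) = -0.775639
x_2 = 0.500000 − (-0.775639)·(-0.500000)/(-1.893921) = 0.704771;  |Δ| = 0.204771
F(0.704771) = -0.173979
x_3 = 0.704771 − (-0.173979)·(0.204771)/(0.601660) = 0.763983;  |Δ| = 0.059212
F(0.763983) = 0.040127
x_4 = 0.763983 − 0.040127·(0.059212)/(0.214106) = 0.752886;  |Δ| = 0.011097
F(0.752886) = -0.001535
x_5 = 0.752886 − (-0.001535)·(-0.011097)/(-0.041662) = 0.753295;  |Δ| = 0.000409
|x_5 − x_4| = 0.000409 < 10^{-3}

n = 5, x_n = 0.7533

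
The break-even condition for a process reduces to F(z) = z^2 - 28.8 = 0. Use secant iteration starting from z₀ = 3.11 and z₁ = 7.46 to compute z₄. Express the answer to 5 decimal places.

5.36987

F(3.11) = -19.1279000, F(7.46) = 26.8516000
z₂ = 7.4600000 − 26.8516000·(7.4600000 − 3.1100000) / (26.8516000 − (-19.1279000)) = 7.4600000 − (116.8044600)/(45.9795000) = 4.9196405
F(4.9196405) = -4.5971374
z₃ = 4.9196405 − (-4.5971374)·(4.9196405 − 7.4600000) / (-4.5971374 − 26.8516000) = 4.9196405 − (11.6783818)/(-31.4487374) = 5.2909871
F(5.2909871) = -0.8054556
z₄ = 5.2909871 − (-0.8054556)·(5.2909871 − 4.9196405) / (-0.8054556 − (-4.5971374)) = 5.2909871 − (-0.2991032)/(3.7916819) = 5.3698711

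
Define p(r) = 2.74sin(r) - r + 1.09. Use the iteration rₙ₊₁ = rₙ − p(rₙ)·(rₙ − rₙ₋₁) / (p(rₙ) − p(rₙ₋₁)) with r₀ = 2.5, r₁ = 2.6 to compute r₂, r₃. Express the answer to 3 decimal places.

p(2.5) = 0.22981, p(2.6) = -0.09753
r₂ = 2.60000 − (-0.09753)·(2.60000 − 2.50000) / (-0.09753 − 0.22981) = 2.60000 − (-0.00975)/(-0.32734) = 2.57021
p(2.57021) = 0.00158
r₃ = 2.57021 − 0.00158·(2.57021 − 2.60000) / (0.00158 − (-0.09753)) = 2.57021 − (-0.00005)/(0.09911) = 2.57068

2.570, 2.571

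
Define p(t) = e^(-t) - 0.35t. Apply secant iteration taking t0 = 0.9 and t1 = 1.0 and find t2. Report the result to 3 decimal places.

1.024

p(0.9) = 0.09157, p(1.0) = 0.01788
t2 = 1.00000 − 0.01788·(1.00000 − 0.90000) / (0.01788 − 0.09157) = 1.00000 − (0.00179)/(-0.07369) = 1.02426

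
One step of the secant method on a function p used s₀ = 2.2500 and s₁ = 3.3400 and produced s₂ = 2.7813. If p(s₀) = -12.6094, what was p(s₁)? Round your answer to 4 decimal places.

The secant line through (2.2500, -12.6094) and (3.3400, p(s₁)) crosses zero at s₂ = 2.7813.
So (2.2500, -12.6094), (3.3400, p(s₁)), (2.7813, 0) are collinear:
p(s₁) = -12.6094 · (3.3400 − 2.7813) / (2.2500 − 2.7813) = -12.6094 · (0.558700)/(-0.531300) = 13.259687

13.2597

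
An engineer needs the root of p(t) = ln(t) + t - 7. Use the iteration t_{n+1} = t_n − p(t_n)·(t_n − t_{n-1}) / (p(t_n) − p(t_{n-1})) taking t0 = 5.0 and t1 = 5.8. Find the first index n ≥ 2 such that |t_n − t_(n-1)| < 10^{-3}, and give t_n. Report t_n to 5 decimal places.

p(5.0) = -0.3905621, p(5.8) = 0.5578579
t2 = 5.8000000 − 0.5578579·(0.8000000)/(0.9484200) = 5.3294423;  |Δ| = 0.4705577
p(5.3294423) = 0.0026889
t3 = 5.3294423 − 0.0026889·(-0.4705577)/(-0.5551690) = 5.3271632;  |Δ| = 0.0022791
p(5.3271632) = -0.0000179
t4 = 5.3271632 − (-0.0000179)·(-0.0022791)/(-0.0027068) = 5.3271783;  |Δ| = 0.0000151
|t4 − t3| = 0.0000151 < 10^{-3}

n = 4, t_n = 5.32718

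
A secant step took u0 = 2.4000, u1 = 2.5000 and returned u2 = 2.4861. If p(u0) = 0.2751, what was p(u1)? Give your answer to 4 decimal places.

The secant line through (2.4000, 0.2751) and (2.5000, p(u1)) crosses zero at u2 = 2.4861.
So (2.4000, 0.2751), (2.5000, p(u1)), (2.4861, 0) are collinear:
p(u1) = 0.2751 · (2.5000 − 2.4861) / (2.4000 − 2.4861) = 0.2751 · (0.013900)/(-0.086100) = -0.044412

-0.0444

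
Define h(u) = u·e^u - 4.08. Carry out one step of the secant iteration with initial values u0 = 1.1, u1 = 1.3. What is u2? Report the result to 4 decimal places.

1.2058

h(1.1) = -0.775417, h(1.3) = 0.690086
u2 = 1.300000 − 0.690086·(1.300000 − 1.100000) / (0.690086 − (-0.775417)) = 1.300000 − (0.138017)/(1.465503) = 1.205823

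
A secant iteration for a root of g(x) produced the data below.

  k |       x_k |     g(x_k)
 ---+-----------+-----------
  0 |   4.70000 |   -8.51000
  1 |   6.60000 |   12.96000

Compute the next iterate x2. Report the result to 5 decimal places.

5.45310

x2 = 6.60000 − 12.96000·(6.60000 − 4.70000) / (12.96000 − (-8.51000))
   = 6.60000 − (24.6240000)/(21.4700000) = 5.4530973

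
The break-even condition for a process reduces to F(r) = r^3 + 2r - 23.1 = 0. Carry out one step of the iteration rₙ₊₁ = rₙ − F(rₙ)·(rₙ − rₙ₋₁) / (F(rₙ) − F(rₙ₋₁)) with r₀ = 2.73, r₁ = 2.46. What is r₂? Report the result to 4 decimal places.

2.6082

F(2.73) = 2.706417, F(2.46) = -3.293064
r₂ = 2.460000 − (-3.293064)·(2.460000 − 2.730000) / (-3.293064 − 2.706417) = 2.460000 − (0.889127)/(-5.999481) = 2.608201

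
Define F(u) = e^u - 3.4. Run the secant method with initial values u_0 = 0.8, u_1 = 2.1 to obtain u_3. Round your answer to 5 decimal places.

F(0.8) = -1.1744591, F(2.1) = 4.7661699
u_2 = 2.1000000 − 4.7661699·(2.1000000 − 0.8000000) / (4.7661699 − (-1.1744591)) = 2.1000000 − (6.1960209)/(5.9406290) = 1.0570093
F(1.0570093) = -0.5222484
u_3 = 1.0570093 − (-0.5222484)·(1.0570093 − 2.1000000) / (-0.5222484 − 4.7661699) = 1.0570093 − (0.5447003)/(-5.2884183) = 1.1600080

1.16001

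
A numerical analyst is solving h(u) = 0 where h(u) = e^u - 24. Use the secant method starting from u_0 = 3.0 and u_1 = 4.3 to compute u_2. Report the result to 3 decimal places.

h(3.0) = -3.91446, h(4.3) = 49.69979
u_2 = 4.30000 − 49.69979·(4.30000 − 3.00000) / (49.69979 − (-3.91446)) = 4.30000 − (64.60973)/(53.61426) = 3.09492

3.095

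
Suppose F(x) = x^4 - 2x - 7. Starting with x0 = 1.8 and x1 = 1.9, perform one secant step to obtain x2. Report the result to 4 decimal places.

1.8044

F(1.8) = -0.102400, F(1.9) = 2.232100
x2 = 1.900000 − 2.232100·(1.900000 − 1.800000) / (2.232100 − (-0.102400)) = 1.900000 − (0.223210)/(2.334500) = 1.804386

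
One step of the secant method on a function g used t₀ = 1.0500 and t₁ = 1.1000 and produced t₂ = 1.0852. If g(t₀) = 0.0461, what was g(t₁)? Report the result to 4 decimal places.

The secant line through (1.0500, 0.0461) and (1.1000, g(t₁)) crosses zero at t₂ = 1.0852.
So (1.0500, 0.0461), (1.1000, g(t₁)), (1.0852, 0) are collinear:
g(t₁) = 0.0461 · (1.1000 − 1.0852) / (1.0500 − 1.0852) = 0.0461 · (0.014800)/(-0.035200) = -0.019383

-0.0194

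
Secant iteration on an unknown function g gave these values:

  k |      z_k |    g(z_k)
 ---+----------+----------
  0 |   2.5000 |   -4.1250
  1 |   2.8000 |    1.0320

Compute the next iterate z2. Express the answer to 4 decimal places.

z2 = 2.8000 − 1.0320·(2.8000 − 2.5000) / (1.0320 − (-4.1250))
   = 2.8000 − (0.309600)/(5.157000) = 2.739965

2.7400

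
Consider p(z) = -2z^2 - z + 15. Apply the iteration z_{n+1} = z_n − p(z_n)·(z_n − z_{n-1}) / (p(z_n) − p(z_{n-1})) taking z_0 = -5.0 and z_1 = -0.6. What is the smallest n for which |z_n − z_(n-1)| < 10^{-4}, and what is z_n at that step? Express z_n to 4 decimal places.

n = 8, z_n = -3.0000

p(-5.0) = -30.000000, p(-0.6) = 14.880000
z_2 = -0.600000 − 14.880000·(4.400000)/(44.880000) = -2.058824;  |Δ| = 1.458824
p(-2.058824) = 8.581315
z_3 = -2.058824 − 8.581315·(-1.458824)/(-6.298685) = -4.046322;  |Δ| = 1.987498
p(-4.046322) = -13.699114
z_4 = -4.046322 − (-13.699114)·(-1.987498)/(-22.280429) = -2.824309;  |Δ| = 1.222012
p(-2.824309) = 1.870866
z_5 = -2.824309 − 1.870866·(1.222012)/(15.569980) = -2.971144;  |Δ| = 0.146835
p(-2.971144) = 0.315748
z_6 = -2.971144 − 0.315748·(-0.146835)/(-1.555118) = -3.000957;  |Δ| = 0.029813
p(-3.000957) = -0.010533
z_7 = -3.000957 − (-0.010533)·(-0.029813)/(-0.326281) = -2.999995;  |Δ| = 0.000962
p(-2.999995) = 0.000056
z_8 = -2.999995 − 0.000056·(0.000962)/(0.010588) = -3.000000;  |Δ| = 0.000005
|z_8 − z_7| = 0.000005 < 10^{-4}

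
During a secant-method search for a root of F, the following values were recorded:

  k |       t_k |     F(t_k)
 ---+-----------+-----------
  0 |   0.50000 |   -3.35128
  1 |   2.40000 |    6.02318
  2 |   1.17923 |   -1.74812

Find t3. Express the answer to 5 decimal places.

1.45384

t3 = 1.17923 − (-1.74812)·(1.17923 − 2.40000) / (-1.74812 − 6.02318)
   = 1.17923 − (2.1340525)/(-7.7713000) = 1.4538369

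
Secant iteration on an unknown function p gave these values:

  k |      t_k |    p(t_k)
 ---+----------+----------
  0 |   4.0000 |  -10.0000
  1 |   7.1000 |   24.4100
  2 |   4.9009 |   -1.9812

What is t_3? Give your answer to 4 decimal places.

5.0660

t_3 = 4.9009 − (-1.9812)·(4.9009 − 7.1000) / (-1.9812 − 24.4100)
   = 4.9009 − (4.356857)/(-26.391200) = 5.065987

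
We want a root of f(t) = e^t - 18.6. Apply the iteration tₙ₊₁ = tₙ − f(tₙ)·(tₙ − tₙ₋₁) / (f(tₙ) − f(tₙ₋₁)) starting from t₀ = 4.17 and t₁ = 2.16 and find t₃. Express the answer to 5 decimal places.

3.11325

f(4.17) = 46.1154521, f(2.16) = -9.9288623
t₂ = 2.1600000 − (-9.9288623)·(2.1600000 − 4.1700000) / (-9.9288623 − 46.1154521) = 2.1600000 − (19.9570133)/(-56.0443144) = 2.5160935
f(2.5160935) = -6.2198616
t₃ = 2.5160935 − (-6.2198616)·(2.5160935 − 2.1600000) / (-6.2198616 − (-9.9288623)) = 2.5160935 − (-2.2148520)/(3.7090008) = 3.1132494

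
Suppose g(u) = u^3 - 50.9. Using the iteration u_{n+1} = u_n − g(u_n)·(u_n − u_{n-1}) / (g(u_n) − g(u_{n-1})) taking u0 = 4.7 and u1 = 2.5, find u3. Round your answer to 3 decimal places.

g(4.7) = 52.92300, g(2.5) = -35.27500
u2 = 2.50000 − (-35.27500)·(2.50000 − 4.70000) / (-35.27500 − 52.92300) = 2.50000 − (77.60500)/(-88.19800) = 3.37990
g(3.37990) = -12.28912
u3 = 3.37990 − (-12.28912)·(3.37990 − 2.50000) / (-12.28912 − (-35.27500)) = 3.37990 − (-10.81314)/(22.98588) = 3.85032

3.850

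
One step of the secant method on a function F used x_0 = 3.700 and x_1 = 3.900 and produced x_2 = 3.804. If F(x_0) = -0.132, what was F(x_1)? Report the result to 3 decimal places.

0.122

The secant line through (3.700, -0.132) and (3.900, F(x_1)) crosses zero at x_2 = 3.804.
So (3.700, -0.132), (3.900, F(x_1)), (3.804, 0) are collinear:
F(x_1) = -0.132 · (3.900 − 3.804) / (3.700 − 3.804) = -0.132 · (0.09600)/(-0.10400) = 0.12185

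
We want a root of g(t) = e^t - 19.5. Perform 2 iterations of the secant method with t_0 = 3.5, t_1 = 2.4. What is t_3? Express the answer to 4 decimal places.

g(3.5) = 13.615452, g(2.4) = -8.476824
t_2 = 2.400000 − (-8.476824)·(2.400000 − 3.500000) / (-8.476824 − 13.615452) = 2.400000 − (9.324506)/(-22.092276) = 2.822071
g(2.822071) = -2.688371
t_3 = 2.822071 − (-2.688371)·(2.822071 − 2.400000) / (-2.688371 − (-8.476824)) = 2.822071 − (-1.134683)/(5.788453) = 3.018096

3.0181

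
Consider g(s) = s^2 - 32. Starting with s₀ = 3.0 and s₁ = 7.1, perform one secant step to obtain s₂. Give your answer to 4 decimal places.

5.2772

g(3.0) = -23.000000, g(7.1) = 18.410000
s₂ = 7.100000 − 18.410000·(7.100000 − 3.000000) / (18.410000 − (-23.000000)) = 7.100000 − (75.481000)/(41.410000) = 5.277228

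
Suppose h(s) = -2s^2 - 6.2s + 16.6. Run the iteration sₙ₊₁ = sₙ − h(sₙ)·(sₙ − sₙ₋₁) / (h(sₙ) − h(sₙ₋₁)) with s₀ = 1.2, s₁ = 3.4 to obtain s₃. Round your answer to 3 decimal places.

h(1.2) = 6.28000, h(3.4) = -27.60000
s₂ = 3.40000 − (-27.60000)·(3.40000 − 1.20000) / (-27.60000 − 6.28000) = 3.40000 − (-60.72000)/(-33.88000) = 1.60779
h(1.60779) = 1.46170
s₃ = 1.60779 − 1.46170·(1.60779 − 3.40000) / (1.46170 − (-27.60000)) = 1.60779 − (-2.61966)/(29.06170) = 1.69793

1.698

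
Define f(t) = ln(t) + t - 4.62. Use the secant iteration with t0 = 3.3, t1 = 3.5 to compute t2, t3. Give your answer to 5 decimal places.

3.39742, 3.39708

f(3.3) = -0.1260775, f(3.5) = 0.1327630
t2 = 3.5000000 − 0.1327630·(3.5000000 − 3.3000000) / (0.1327630 − (-0.1260775)) = 3.5000000 − (0.0265526)/(0.2588405) = 3.3974172
f(3.3974172) = 0.0004326
t3 = 3.3974172 − 0.0004326·(3.3974172 − 3.5000000) / (0.0004326 − 0.1327630) = 3.3974172 − (-0.0000444)/(-0.1323303) = 3.3970818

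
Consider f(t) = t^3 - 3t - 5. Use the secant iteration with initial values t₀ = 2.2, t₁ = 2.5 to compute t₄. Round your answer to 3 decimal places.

f(2.2) = -0.95200, f(2.5) = 3.12500
t₂ = 2.50000 − 3.12500·(2.50000 − 2.20000) / (3.12500 − (-0.95200)) = 2.50000 − (0.93750)/(4.07700) = 2.27005
f(2.27005) = -0.11228
t₃ = 2.27005 − (-0.11228)·(2.27005 − 2.50000) / (-0.11228 − 3.12500) = 2.27005 − (0.02582)/(-3.23728) = 2.27803
f(2.27803) = -0.01248
t₄ = 2.27803 − (-0.01248)·(2.27803 − 2.27005) / (-0.01248 − (-0.11228)) = 2.27803 − (-0.00010)/(0.09980) = 2.27902

2.279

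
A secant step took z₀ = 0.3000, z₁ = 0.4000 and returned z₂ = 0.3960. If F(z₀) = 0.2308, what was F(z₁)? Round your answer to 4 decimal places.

The secant line through (0.3000, 0.2308) and (0.4000, F(z₁)) crosses zero at z₂ = 0.3960.
So (0.3000, 0.2308), (0.4000, F(z₁)), (0.3960, 0) are collinear:
F(z₁) = 0.2308 · (0.4000 − 0.3960) / (0.3000 − 0.3960) = 0.2308 · (0.004000)/(-0.096000) = -0.009617

-0.0096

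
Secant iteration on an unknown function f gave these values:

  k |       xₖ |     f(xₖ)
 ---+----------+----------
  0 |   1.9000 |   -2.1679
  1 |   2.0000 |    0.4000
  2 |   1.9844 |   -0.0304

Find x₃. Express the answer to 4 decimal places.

1.9855

x₃ = 1.9844 − (-0.0304)·(1.9844 − 2.0000) / (-0.0304 − 0.4000)
   = 1.9844 − (0.000474)/(-0.430400) = 1.985502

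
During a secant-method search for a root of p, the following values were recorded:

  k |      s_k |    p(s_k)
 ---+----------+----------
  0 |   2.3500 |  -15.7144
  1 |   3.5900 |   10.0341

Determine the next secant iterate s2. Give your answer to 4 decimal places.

s2 = 3.5900 − 10.0341·(3.5900 − 2.3500) / (10.0341 − (-15.7144))
   = 3.5900 − (12.442284)/(25.748500) = 3.106776

3.1068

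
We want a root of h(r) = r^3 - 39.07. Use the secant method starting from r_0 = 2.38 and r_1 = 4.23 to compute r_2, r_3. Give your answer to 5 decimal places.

3.14101, 3.33789

h(2.38) = -25.5887280, h(4.23) = 36.6169670
r_2 = 4.2300000 − 36.6169670·(4.2300000 − 2.3800000) / (36.6169670 − (-25.5887280)) = 4.2300000 − (67.7413890)/(62.2056950) = 3.1410099
h(3.1410099) = -8.0809762
r_3 = 3.1410099 − (-8.0809762)·(3.1410099 − 4.2300000) / (-8.0809762 − 36.6169670) = 3.1410099 − (8.8001034)/(-44.6979432) = 3.3378892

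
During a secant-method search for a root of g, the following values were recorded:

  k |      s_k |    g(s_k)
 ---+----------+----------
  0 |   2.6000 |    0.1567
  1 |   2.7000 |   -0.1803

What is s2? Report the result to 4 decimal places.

2.6465

s2 = 2.7000 − (-0.1803)·(2.7000 − 2.6000) / (-0.1803 − 0.1567)
   = 2.7000 − (-0.018030)/(-0.337000) = 2.646499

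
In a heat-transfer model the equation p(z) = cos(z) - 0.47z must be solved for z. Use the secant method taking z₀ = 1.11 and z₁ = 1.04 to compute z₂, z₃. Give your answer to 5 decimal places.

1.05291, 1.05304

p(1.11) = -0.0770385, p(1.04) = 0.0174203
z₂ = 1.0400000 − 0.0174203·(1.0400000 − 1.1100000) / (0.0174203 − (-0.0770385)) = 1.0400000 − (-0.0012194)/(0.0944587) = 1.0529095
p(1.0529095) = 0.0001777
z₃ = 1.0529095 − 0.0001777·(1.0529095 − 1.0400000) / (0.0001777 − 0.0174203) = 1.0529095 − (0.0000023)/(-0.0172426) = 1.0530426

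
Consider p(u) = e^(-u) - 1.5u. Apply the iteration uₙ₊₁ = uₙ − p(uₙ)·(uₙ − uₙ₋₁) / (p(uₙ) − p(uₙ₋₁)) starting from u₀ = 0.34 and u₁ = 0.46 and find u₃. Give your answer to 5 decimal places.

0.43256

p(0.34) = 0.2017703, p(0.46) = -0.0587164
u₂ = 0.4600000 − (-0.0587164)·(0.4600000 − 0.3400000) / (-0.0587164 − 0.2017703) = 0.4600000 − (-0.0070460)/(-0.2604867) = 0.4329508
p(0.4329508) = -0.0008337
u₃ = 0.4329508 − (-0.0008337)·(0.4329508 − 0.4600000) / (-0.0008337 − (-0.0587164)) = 0.4329508 − (0.0000226)/(0.0578826) = 0.4325612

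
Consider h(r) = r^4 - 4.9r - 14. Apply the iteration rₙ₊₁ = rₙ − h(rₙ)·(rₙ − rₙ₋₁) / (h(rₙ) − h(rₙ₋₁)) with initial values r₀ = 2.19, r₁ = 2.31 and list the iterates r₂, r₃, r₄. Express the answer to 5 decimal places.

2.23247, 2.23484, 2.23498

h(2.19) = -1.7284248, h(2.31) = 3.1549632
r₂ = 2.3100000 − 3.1549632·(2.3100000 − 2.1900000) / (3.1549632 − (-1.7284248)) = 2.3100000 − (0.3785956)/(4.8833880) = 2.2324728
h(2.2324728) = -0.0995121
r₃ = 2.2324728 − (-0.0995121)·(2.2324728 − 2.3100000) / (-0.0995121 − 3.1549632) = 2.2324728 − (0.0077149)/(-3.2544753) = 2.2348433
h(2.2348433) = -0.0054559
r₄ = 2.2348433 − (-0.0054559)·(2.2348433 − 2.2324728) / (-0.0054559 − (-0.0995121)) = 2.2348433 − (-0.0000129)/(0.0940562) = 2.2349808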